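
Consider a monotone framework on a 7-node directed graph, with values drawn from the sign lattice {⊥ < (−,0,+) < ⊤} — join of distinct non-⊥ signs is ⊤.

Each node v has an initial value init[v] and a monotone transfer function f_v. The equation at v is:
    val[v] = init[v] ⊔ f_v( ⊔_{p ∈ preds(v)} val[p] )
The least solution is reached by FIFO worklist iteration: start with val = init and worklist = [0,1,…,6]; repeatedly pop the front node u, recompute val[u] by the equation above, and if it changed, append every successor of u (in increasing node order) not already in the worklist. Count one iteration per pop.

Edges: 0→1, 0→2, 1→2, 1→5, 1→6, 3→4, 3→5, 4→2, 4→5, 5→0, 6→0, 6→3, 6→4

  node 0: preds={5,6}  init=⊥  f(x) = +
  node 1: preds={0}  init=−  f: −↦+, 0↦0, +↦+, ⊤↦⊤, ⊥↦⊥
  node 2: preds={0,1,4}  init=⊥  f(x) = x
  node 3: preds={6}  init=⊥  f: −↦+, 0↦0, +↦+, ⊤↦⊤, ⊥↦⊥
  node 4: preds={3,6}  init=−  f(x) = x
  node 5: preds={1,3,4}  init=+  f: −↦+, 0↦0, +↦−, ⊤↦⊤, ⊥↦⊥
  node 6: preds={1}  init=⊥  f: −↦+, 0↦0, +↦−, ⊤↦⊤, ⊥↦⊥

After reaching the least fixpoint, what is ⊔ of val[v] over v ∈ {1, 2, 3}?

Iteration log — 12 steps:
  step 1. node 0  ⊔preds=+  new=+  old=⊥  +wl: 
  step 2. node 1  ⊔preds=+  new=⊤  old=−  +wl: 
  step 3. node 2  ⊔preds=⊤  new=⊤  old=⊥  +wl: 
  step 4. node 3  ⊔preds=⊥  new=⊥  stable
  step 5. node 4  ⊔preds=⊥  new=−  stable
  step 6. node 5  ⊔preds=⊤  new=⊤  old=+  +wl: 0
  step 7. node 6  ⊔preds=⊤  new=⊤  old=⊥  +wl: 3,4
  step 8. node 0  ⊔preds=⊤  new=+  stable
  step 9. node 3  ⊔preds=⊤  new=⊤  old=⊥  +wl: 5
  step 10. node 4  ⊔preds=⊤  new=⊤  old=−  +wl: 2
  step 11. node 5  ⊔preds=⊤  new=⊤  stable
  step 12. node 2  ⊔preds=⊤  new=⊤  stable

Least fixpoint reached:
  node 0: +
  node 1: ⊤
  node 2: ⊤
  node 3: ⊤
  node 4: ⊤
  node 5: ⊤
  node 6: ⊤

⊤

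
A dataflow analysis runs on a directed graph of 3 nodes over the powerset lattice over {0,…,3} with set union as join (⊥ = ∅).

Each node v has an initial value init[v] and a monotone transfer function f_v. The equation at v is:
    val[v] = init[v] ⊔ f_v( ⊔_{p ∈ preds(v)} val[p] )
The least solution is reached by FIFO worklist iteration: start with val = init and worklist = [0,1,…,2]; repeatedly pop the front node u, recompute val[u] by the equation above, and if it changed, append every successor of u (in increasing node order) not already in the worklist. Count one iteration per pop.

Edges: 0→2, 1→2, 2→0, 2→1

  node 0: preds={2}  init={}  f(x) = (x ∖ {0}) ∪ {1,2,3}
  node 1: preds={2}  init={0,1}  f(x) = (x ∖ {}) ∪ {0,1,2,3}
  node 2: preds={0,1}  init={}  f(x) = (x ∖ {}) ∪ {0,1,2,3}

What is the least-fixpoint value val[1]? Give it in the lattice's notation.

{0,1,2,3}

Worklist (5 pops):
  #1 pop 0: in={} → {1,2,3} (was {}); enqueue []
  #2 pop 1: in={} → {0,1,2,3} (was {0,1}); enqueue []
  #3 pop 2: in={0,1,2,3} → {0,1,2,3} (was {}); enqueue [0,1]
  #4 pop 0: in={0,1,2,3} → {1,2,3} (no change)
  #5 pop 1: in={0,1,2,3} → {0,1,2,3} (no change)

Fixpoint:
  val[0] = {1,2,3}
  val[1] = {0,1,2,3}
  val[2] = {0,1,2,3}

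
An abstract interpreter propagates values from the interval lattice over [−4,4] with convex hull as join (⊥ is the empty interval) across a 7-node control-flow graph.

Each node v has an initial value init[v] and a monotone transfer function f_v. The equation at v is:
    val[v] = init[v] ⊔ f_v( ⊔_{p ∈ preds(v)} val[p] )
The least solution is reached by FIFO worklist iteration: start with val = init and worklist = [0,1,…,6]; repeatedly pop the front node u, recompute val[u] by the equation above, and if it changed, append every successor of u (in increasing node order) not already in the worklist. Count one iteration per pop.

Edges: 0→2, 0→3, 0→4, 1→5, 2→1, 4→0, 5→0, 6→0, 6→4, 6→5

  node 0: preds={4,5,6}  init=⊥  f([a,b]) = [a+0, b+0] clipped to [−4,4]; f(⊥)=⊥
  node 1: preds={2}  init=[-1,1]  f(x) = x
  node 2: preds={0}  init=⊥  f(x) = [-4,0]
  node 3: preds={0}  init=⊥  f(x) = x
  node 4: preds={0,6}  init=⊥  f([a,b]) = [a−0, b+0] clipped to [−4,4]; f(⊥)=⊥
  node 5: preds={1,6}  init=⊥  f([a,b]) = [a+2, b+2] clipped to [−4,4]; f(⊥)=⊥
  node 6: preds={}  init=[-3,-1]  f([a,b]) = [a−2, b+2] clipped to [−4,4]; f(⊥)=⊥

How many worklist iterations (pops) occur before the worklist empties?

14

Trace (14 dequeues):
  [1] u=0 | in [-3,-1] | out [-3,-1] | prev ⊥ | push {}
  [2] u=1 | in ⊥ | out [-1,1] | ==
  [3] u=2 | in [-3,-1] | out [-4,0] | prev ⊥ | push {1}
  [4] u=3 | in [-3,-1] | out [-3,-1] | prev ⊥ | push {}
  [5] u=4 | in [-3,-1] | out [-3,-1] | prev ⊥ | push {0}
  [6] u=5 | in [-3,1] | out [-1,3] | prev ⊥ | push {}
  [7] u=6 | in ⊥ | out [-3,-1] | ==
  [8] u=1 | in [-4,0] | out [-4,1] | prev [-1,1] | push {5}
  [9] u=0 | in [-3,3] | out [-3,3] | prev [-3,-1] | push {2,3,4}
  [10] u=5 | in [-4,1] | out [-2,3] | prev [-1,3] | push {0}
  [11] u=2 | in [-3,3] | out [-4,0] | ==
  [12] u=3 | in [-3,3] | out [-3,3] | prev [-3,-1] | push {}
  [13] u=4 | in [-3,3] | out [-3,3] | prev [-3,-1] | push {}
  [14] u=0 | in [-3,3] | out [-3,3] | ==

Converged values:
  [0] [-3,3]
  [1] [-4,1]
  [2] [-4,0]
  [3] [-3,3]
  [4] [-3,3]
  [5] [-2,3]
  [6] [-3,-1]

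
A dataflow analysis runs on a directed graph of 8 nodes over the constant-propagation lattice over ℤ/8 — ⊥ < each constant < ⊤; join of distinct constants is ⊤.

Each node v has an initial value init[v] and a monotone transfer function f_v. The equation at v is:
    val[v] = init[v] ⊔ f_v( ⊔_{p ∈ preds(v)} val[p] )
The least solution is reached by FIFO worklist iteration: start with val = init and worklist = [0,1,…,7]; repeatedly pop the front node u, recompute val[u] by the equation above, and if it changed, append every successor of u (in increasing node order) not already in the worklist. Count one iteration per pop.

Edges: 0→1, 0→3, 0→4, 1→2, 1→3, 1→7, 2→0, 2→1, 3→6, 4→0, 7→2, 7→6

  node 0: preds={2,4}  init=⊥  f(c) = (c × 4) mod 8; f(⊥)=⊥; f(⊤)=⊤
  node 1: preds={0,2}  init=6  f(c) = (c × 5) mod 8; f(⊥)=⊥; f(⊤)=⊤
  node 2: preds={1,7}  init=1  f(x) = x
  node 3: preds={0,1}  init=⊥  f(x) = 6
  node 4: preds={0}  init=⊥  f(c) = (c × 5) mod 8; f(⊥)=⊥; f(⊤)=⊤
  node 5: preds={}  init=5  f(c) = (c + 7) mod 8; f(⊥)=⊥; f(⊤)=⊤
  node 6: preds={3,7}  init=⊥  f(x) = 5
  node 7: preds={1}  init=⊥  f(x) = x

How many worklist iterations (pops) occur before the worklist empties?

15

Iteration log — 15 steps:
  step 1. node 0  ⊔preds=1  new=4  old=⊥  +wl: 
  step 2. node 1  ⊔preds=⊤  new=⊤  old=6  +wl: 
  step 3. node 2  ⊔preds=⊤  new=⊤  old=1  +wl: 0,1
  step 4. node 3  ⊔preds=⊤  new=6  old=⊥  +wl: 
  step 5. node 4  ⊔preds=4  new=4  old=⊥  +wl: 
  step 6. node 5  ⊔preds=⊥  new=5  stable
  step 7. node 6  ⊔preds=6  new=5  old=⊥  +wl: 
  step 8. node 7  ⊔preds=⊤  new=⊤  old=⊥  +wl: 2,6
  step 9. node 0  ⊔preds=⊤  new=⊤  old=4  +wl: 3,4
  step 10. node 1  ⊔preds=⊤  new=⊤  stable
  step 11. node 2  ⊔preds=⊤  new=⊤  stable
  step 12. node 6  ⊔preds=⊤  new=5  stable
  step 13. node 3  ⊔preds=⊤  new=6  stable
  step 14. node 4  ⊔preds=⊤  new=⊤  old=4  +wl: 0
  step 15. node 0  ⊔preds=⊤  new=⊤  stable

Least fixpoint reached:
  node 0: ⊤
  node 1: ⊤
  node 2: ⊤
  node 3: 6
  node 4: ⊤
  node 5: 5
  node 6: 5
  node 7: ⊤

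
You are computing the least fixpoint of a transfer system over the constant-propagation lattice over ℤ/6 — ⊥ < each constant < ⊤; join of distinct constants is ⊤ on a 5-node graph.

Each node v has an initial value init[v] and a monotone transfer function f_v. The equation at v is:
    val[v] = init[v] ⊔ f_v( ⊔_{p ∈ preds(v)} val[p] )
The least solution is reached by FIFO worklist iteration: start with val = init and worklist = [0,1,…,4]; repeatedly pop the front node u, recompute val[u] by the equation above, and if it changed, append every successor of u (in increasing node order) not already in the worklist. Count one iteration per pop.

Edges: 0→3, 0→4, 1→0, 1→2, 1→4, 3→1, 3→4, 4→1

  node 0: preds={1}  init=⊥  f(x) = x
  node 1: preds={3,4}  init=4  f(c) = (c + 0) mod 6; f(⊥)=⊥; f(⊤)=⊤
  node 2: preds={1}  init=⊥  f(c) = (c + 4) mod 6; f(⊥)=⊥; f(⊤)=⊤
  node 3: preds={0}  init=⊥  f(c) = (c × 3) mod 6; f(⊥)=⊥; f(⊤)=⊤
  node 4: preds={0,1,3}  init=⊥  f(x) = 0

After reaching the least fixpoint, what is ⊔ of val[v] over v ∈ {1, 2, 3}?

⊤

Iteration log — 12 steps:
  step 1. node 0  ⊔preds=4  new=4  old=⊥  +wl: 
  step 2. node 1  ⊔preds=⊥  new=4  stable
  step 3. node 2  ⊔preds=4  new=2  old=⊥  +wl: 
  step 4. node 3  ⊔preds=4  new=0  old=⊥  +wl: 1
  step 5. node 4  ⊔preds=⊤  new=0  old=⊥  +wl: 
  step 6. node 1  ⊔preds=0  new=⊤  old=4  +wl: 0,2,4
  step 7. node 0  ⊔preds=⊤  new=⊤  old=4  +wl: 3
  step 8. node 2  ⊔preds=⊤  new=⊤  old=2  +wl: 
  step 9. node 4  ⊔preds=⊤  new=0  stable
  step 10. node 3  ⊔preds=⊤  new=⊤  old=0  +wl: 1,4
  step 11. node 1  ⊔preds=⊤  new=⊤  stable
  step 12. node 4  ⊔preds=⊤  new=0  stable

Least fixpoint reached:
  node 0: ⊤
  node 1: ⊤
  node 2: ⊤
  node 3: ⊤
  node 4: 0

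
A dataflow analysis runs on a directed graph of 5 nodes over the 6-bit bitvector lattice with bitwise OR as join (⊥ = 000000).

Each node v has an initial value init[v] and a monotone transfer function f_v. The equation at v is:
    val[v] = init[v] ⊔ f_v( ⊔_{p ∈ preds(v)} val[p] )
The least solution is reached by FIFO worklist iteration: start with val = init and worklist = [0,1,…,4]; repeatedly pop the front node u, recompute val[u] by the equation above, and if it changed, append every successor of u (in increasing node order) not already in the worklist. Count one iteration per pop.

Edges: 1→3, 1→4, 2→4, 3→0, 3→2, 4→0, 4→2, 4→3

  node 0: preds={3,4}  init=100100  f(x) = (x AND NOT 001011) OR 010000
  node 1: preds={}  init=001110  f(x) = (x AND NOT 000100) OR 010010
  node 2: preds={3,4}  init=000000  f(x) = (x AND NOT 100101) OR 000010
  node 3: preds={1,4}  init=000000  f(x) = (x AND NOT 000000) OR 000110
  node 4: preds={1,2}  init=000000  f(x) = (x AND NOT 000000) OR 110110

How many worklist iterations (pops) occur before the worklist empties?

11

Worklist (11 pops):
  #1 pop 0: in=000000 → 110100 (was 100100); enqueue []
  #2 pop 1: in=000000 → 011110 (was 001110); enqueue []
  #3 pop 2: in=000000 → 000010 (was 000000); enqueue []
  #4 pop 3: in=011110 → 011110 (was 000000); enqueue [0,2]
  #5 pop 4: in=011110 → 111110 (was 000000); enqueue [3]
  #6 pop 0: in=111110 → 110100 (no change)
  #7 pop 2: in=111110 → 011010 (was 000010); enqueue [4]
  #8 pop 3: in=111110 → 111110 (was 011110); enqueue [0,2]
  #9 pop 4: in=011110 → 111110 (no change)
  #10 pop 0: in=111110 → 110100 (no change)
  #11 pop 2: in=111110 → 011010 (no change)

Fixpoint:
  val[0] = 110100
  val[1] = 011110
  val[2] = 011010
  val[3] = 111110
  val[4] = 111110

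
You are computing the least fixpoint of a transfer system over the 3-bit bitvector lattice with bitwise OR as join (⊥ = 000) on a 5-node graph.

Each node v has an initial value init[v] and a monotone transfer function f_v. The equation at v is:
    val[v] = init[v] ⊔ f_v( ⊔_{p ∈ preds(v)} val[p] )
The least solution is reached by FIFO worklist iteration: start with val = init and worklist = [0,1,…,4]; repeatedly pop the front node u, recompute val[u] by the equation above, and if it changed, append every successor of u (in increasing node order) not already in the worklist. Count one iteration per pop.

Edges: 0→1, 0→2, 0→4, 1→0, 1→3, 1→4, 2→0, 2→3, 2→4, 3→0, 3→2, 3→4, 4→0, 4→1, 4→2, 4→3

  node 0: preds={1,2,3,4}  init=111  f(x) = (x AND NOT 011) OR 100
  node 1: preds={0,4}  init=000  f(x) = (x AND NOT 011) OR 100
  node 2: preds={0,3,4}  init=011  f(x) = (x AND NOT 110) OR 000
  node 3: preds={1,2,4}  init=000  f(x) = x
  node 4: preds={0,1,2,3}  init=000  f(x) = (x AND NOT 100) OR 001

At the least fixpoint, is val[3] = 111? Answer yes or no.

Iteration log — 9 steps:
  step 1. node 0  ⊔preds=011  new=111  stable
  step 2. node 1  ⊔preds=111  new=100  old=000  +wl: 0
  step 3. node 2  ⊔preds=111  new=011  stable
  step 4. node 3  ⊔preds=111  new=111  old=000  +wl: 2
  step 5. node 4  ⊔preds=111  new=011  old=000  +wl: 1,3
  step 6. node 0  ⊔preds=111  new=111  stable
  step 7. node 2  ⊔preds=111  new=011  stable
  step 8. node 1  ⊔preds=111  new=100  stable
  step 9. node 3  ⊔preds=111  new=111  stable

Least fixpoint reached:
  node 0: 111
  node 1: 100
  node 2: 011
  node 3: 111
  node 4: 011

yes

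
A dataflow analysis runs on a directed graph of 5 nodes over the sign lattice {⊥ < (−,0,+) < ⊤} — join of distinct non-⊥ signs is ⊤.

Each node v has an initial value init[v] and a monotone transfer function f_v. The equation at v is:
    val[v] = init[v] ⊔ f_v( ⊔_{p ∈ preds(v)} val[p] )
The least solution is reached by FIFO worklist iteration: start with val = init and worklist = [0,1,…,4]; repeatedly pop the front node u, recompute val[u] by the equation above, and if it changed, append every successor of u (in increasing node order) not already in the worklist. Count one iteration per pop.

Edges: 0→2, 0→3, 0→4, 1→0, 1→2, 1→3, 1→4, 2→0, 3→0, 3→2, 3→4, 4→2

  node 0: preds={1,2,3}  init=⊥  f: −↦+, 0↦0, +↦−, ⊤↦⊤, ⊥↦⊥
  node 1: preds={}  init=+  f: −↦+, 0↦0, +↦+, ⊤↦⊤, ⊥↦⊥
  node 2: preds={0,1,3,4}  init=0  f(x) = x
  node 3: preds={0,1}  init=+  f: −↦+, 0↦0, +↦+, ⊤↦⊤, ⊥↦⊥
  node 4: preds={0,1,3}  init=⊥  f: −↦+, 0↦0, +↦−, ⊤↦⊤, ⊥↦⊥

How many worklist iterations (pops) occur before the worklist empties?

7

Worklist (7 pops):
  #1 pop 0: in=⊤ → ⊤ (was ⊥); enqueue []
  #2 pop 1: in=⊥ → + (no change)
  #3 pop 2: in=⊤ → ⊤ (was 0); enqueue [0]
  #4 pop 3: in=⊤ → ⊤ (was +); enqueue [2]
  #5 pop 4: in=⊤ → ⊤ (was ⊥); enqueue []
  #6 pop 0: in=⊤ → ⊤ (no change)
  #7 pop 2: in=⊤ → ⊤ (no change)

Fixpoint:
  val[0] = ⊤
  val[1] = +
  val[2] = ⊤
  val[3] = ⊤
  val[4] = ⊤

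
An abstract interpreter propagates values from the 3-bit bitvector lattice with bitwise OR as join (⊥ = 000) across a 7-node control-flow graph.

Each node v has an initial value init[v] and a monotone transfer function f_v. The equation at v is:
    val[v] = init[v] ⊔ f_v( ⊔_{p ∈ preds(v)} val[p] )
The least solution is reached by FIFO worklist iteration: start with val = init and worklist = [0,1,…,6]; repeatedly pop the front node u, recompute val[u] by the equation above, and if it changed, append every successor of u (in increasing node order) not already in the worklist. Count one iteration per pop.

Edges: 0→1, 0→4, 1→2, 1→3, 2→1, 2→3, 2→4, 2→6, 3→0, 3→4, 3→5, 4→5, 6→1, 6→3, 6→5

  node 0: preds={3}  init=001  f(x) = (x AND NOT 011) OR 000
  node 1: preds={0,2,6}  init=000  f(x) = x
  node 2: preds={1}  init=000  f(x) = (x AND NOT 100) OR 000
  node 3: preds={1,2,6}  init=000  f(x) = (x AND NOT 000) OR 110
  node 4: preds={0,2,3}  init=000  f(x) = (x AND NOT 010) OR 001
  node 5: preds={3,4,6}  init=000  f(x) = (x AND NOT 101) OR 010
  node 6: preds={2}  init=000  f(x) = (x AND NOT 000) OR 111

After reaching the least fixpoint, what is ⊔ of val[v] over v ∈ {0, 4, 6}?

Worklist (16 pops):
  #1 pop 0: in=000 → 001 (no change)
  #2 pop 1: in=001 → 001 (was 000); enqueue []
  #3 pop 2: in=001 → 001 (was 000); enqueue [1]
  #4 pop 3: in=001 → 111 (was 000); enqueue [0]
  #5 pop 4: in=111 → 101 (was 000); enqueue []
  #6 pop 5: in=111 → 010 (was 000); enqueue []
  #7 pop 6: in=001 → 111 (was 000); enqueue [3,5]
  #8 pop 1: in=111 → 111 (was 001); enqueue [2]
  #9 pop 0: in=111 → 101 (was 001); enqueue [1,4]
  #10 pop 3: in=111 → 111 (no change)
  #11 pop 5: in=111 → 010 (no change)
  #12 pop 2: in=111 → 011 (was 001); enqueue [3,6]
  #13 pop 1: in=111 → 111 (no change)
  #14 pop 4: in=111 → 101 (no change)
  #15 pop 3: in=111 → 111 (no change)
  #16 pop 6: in=011 → 111 (no change)

Fixpoint:
  val[0] = 101
  val[1] = 111
  val[2] = 011
  val[3] = 111
  val[4] = 101
  val[5] = 010
  val[6] = 111

111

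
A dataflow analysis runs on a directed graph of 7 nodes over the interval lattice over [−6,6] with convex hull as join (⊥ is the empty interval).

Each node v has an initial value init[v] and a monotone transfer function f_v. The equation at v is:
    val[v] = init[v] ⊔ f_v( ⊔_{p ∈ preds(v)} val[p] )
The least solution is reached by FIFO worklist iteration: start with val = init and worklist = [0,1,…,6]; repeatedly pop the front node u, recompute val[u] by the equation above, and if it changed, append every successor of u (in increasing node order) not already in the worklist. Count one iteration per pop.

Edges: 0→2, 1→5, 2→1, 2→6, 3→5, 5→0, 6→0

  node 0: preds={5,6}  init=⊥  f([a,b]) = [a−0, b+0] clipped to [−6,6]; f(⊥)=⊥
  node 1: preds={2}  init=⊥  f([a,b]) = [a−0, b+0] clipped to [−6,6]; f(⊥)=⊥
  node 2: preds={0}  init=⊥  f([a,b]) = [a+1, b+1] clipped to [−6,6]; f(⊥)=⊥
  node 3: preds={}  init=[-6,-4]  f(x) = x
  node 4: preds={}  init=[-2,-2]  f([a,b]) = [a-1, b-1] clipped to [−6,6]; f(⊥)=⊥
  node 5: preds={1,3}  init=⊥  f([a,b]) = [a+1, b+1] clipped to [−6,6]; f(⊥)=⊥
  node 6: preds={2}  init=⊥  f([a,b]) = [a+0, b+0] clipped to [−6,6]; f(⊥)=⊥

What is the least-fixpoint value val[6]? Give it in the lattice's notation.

Worklist (34 pops):
  #1 pop 0: in=⊥ → ⊥ (no change)
  #2 pop 1: in=⊥ → ⊥ (no change)
  #3 pop 2: in=⊥ → ⊥ (no change)
  #4 pop 3: in=⊥ → [-6,-4] (no change)
  #5 pop 4: in=⊥ → [-2,-2] (no change)
  #6 pop 5: in=[-6,-4] → [-5,-3] (was ⊥); enqueue [0]
  #7 pop 6: in=⊥ → ⊥ (no change)
  #8 pop 0: in=[-5,-3] → [-5,-3] (was ⊥); enqueue [2]
  #9 pop 2: in=[-5,-3] → [-4,-2] (was ⊥); enqueue [1,6]
  #10 pop 1: in=[-4,-2] → [-4,-2] (was ⊥); enqueue [5]
  #11 pop 6: in=[-4,-2] → [-4,-2] (was ⊥); enqueue [0]
  #12 pop 5: in=[-6,-2] → [-5,-1] (was [-5,-3]); enqueue []
  #13 pop 0: in=[-5,-1] → [-5,-1] (was [-5,-3]); enqueue [2]
  #14 pop 2: in=[-5,-1] → [-4,0] (was [-4,-2]); enqueue [1,6]
  #15 pop 1: in=[-4,0] → [-4,0] (was [-4,-2]); enqueue [5]
  #16 pop 6: in=[-4,0] → [-4,0] (was [-4,-2]); enqueue [0]
  #17 pop 5: in=[-6,0] → [-5,1] (was [-5,-1]); enqueue []
  #18 pop 0: in=[-5,1] → [-5,1] (was [-5,-1]); enqueue [2]
  #19 pop 2: in=[-5,1] → [-4,2] (was [-4,0]); enqueue [1,6]
  #20 pop 1: in=[-4,2] → [-4,2] (was [-4,0]); enqueue [5]
  #21 pop 6: in=[-4,2] → [-4,2] (was [-4,0]); enqueue [0]
  #22 pop 5: in=[-6,2] → [-5,3] (was [-5,1]); enqueue []
  #23 pop 0: in=[-5,3] → [-5,3] (was [-5,1]); enqueue [2]
  #24 pop 2: in=[-5,3] → [-4,4] (was [-4,2]); enqueue [1,6]
  #25 pop 1: in=[-4,4] → [-4,4] (was [-4,2]); enqueue [5]
  #26 pop 6: in=[-4,4] → [-4,4] (was [-4,2]); enqueue [0]
  #27 pop 5: in=[-6,4] → [-5,5] (was [-5,3]); enqueue []
  #28 pop 0: in=[-5,5] → [-5,5] (was [-5,3]); enqueue [2]
  #29 pop 2: in=[-5,5] → [-4,6] (was [-4,4]); enqueue [1,6]
  #30 pop 1: in=[-4,6] → [-4,6] (was [-4,4]); enqueue [5]
  #31 pop 6: in=[-4,6] → [-4,6] (was [-4,4]); enqueue [0]
  #32 pop 5: in=[-6,6] → [-5,6] (was [-5,5]); enqueue []
  #33 pop 0: in=[-5,6] → [-5,6] (was [-5,5]); enqueue [2]
  #34 pop 2: in=[-5,6] → [-4,6] (no change)

Fixpoint:
  val[0] = [-5,6]
  val[1] = [-4,6]
  val[2] = [-4,6]
  val[3] = [-6,-4]
  val[4] = [-2,-2]
  val[5] = [-5,6]
  val[6] = [-4,6]

[-4,6]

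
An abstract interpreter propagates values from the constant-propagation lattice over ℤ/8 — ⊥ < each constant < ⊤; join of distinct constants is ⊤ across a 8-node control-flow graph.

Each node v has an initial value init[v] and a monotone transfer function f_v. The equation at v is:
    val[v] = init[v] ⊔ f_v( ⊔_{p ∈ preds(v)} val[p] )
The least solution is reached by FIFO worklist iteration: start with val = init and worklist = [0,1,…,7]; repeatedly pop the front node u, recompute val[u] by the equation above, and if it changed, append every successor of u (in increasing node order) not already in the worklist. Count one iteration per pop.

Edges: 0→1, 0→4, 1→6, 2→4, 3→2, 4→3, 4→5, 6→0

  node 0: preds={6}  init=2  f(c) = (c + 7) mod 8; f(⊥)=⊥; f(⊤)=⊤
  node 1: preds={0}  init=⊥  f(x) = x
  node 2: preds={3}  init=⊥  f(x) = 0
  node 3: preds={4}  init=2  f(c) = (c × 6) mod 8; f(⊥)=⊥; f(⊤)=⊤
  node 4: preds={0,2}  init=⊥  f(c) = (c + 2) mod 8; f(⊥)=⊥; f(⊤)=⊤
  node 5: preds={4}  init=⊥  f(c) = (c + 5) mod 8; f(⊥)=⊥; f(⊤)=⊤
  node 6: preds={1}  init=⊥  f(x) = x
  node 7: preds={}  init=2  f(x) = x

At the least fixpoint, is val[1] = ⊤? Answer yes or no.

Worklist (15 pops):
  #1 pop 0: in=⊥ → 2 (no change)
  #2 pop 1: in=2 → 2 (was ⊥); enqueue []
  #3 pop 2: in=2 → 0 (was ⊥); enqueue []
  #4 pop 3: in=⊥ → 2 (no change)
  #5 pop 4: in=⊤ → ⊤ (was ⊥); enqueue [3]
  #6 pop 5: in=⊤ → ⊤ (was ⊥); enqueue []
  #7 pop 6: in=2 → 2 (was ⊥); enqueue [0]
  #8 pop 7: in=⊥ → 2 (no change)
  #9 pop 3: in=⊤ → ⊤ (was 2); enqueue [2]
  #10 pop 0: in=2 → ⊤ (was 2); enqueue [1,4]
  #11 pop 2: in=⊤ → 0 (no change)
  #12 pop 1: in=⊤ → ⊤ (was 2); enqueue [6]
  #13 pop 4: in=⊤ → ⊤ (no change)
  #14 pop 6: in=⊤ → ⊤ (was 2); enqueue [0]
  #15 pop 0: in=⊤ → ⊤ (no change)

Fixpoint:
  val[0] = ⊤
  val[1] = ⊤
  val[2] = 0
  val[3] = ⊤
  val[4] = ⊤
  val[5] = ⊤
  val[6] = ⊤
  val[7] = 2

yes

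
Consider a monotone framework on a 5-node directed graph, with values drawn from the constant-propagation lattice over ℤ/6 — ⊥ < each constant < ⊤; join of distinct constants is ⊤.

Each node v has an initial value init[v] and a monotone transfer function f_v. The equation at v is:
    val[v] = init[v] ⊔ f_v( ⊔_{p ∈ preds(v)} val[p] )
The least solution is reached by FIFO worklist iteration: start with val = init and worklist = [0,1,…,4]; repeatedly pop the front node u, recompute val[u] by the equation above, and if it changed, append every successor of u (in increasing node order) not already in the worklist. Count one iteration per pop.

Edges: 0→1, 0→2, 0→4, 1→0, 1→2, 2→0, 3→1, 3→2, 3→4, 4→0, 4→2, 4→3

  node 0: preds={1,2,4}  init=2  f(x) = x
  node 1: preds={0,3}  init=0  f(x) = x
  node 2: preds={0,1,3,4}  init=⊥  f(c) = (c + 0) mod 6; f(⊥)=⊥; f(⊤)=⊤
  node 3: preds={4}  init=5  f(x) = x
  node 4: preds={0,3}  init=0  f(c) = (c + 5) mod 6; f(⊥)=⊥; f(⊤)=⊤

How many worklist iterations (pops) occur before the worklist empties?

9

Trace (9 dequeues):
  [1] u=0 | in 0 | out ⊤ | prev 2 | push {}
  [2] u=1 | in ⊤ | out ⊤ | prev 0 | push {0}
  [3] u=2 | in ⊤ | out ⊤ | prev ⊥ | push {}
  [4] u=3 | in 0 | out ⊤ | prev 5 | push {1,2}
  [5] u=4 | in ⊤ | out ⊤ | prev 0 | push {3}
  [6] u=0 | in ⊤ | out ⊤ | ==
  [7] u=1 | in ⊤ | out ⊤ | ==
  [8] u=2 | in ⊤ | out ⊤ | ==
  [9] u=3 | in ⊤ | out ⊤ | ==

Converged values:
  [0] ⊤
  [1] ⊤
  [2] ⊤
  [3] ⊤
  [4] ⊤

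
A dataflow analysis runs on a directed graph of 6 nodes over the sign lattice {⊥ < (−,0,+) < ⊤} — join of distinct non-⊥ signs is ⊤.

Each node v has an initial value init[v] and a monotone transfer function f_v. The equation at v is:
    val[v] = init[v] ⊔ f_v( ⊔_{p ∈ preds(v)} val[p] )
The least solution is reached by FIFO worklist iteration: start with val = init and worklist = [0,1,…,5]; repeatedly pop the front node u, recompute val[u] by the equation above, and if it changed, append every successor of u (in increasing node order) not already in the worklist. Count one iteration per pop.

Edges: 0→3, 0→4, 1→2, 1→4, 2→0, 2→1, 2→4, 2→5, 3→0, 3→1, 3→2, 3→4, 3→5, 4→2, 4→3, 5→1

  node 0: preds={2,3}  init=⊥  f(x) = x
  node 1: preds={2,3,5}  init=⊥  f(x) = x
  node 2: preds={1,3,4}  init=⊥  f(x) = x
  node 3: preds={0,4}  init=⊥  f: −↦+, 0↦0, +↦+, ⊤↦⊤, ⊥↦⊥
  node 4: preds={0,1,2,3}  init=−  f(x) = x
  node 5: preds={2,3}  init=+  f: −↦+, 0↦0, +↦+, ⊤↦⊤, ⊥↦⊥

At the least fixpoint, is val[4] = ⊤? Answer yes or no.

yes

Iteration log — 15 steps:
  step 1. node 0  ⊔preds=⊥  new=⊥  stable
  step 2. node 1  ⊔preds=+  new=+  old=⊥  +wl: 
  step 3. node 2  ⊔preds=⊤  new=⊤  old=⊥  +wl: 0,1
  step 4. node 3  ⊔preds=−  new=+  old=⊥  +wl: 2
  step 5. node 4  ⊔preds=⊤  new=⊤  old=−  +wl: 3
  step 6. node 5  ⊔preds=⊤  new=⊤  old=+  +wl: 
  step 7. node 0  ⊔preds=⊤  new=⊤  old=⊥  +wl: 4
  step 8. node 1  ⊔preds=⊤  new=⊤  old=+  +wl: 
  step 9. node 2  ⊔preds=⊤  new=⊤  stable
  step 10. node 3  ⊔preds=⊤  new=⊤  old=+  +wl: 0,1,2,5
  step 11. node 4  ⊔preds=⊤  new=⊤  stable
  step 12. node 0  ⊔preds=⊤  new=⊤  stable
  step 13. node 1  ⊔preds=⊤  new=⊤  stable
  step 14. node 2  ⊔preds=⊤  new=⊤  stable
  step 15. node 5  ⊔preds=⊤  new=⊤  stable

Least fixpoint reached:
  node 0: ⊤
  node 1: ⊤
  node 2: ⊤
  node 3: ⊤
  node 4: ⊤
  node 5: ⊤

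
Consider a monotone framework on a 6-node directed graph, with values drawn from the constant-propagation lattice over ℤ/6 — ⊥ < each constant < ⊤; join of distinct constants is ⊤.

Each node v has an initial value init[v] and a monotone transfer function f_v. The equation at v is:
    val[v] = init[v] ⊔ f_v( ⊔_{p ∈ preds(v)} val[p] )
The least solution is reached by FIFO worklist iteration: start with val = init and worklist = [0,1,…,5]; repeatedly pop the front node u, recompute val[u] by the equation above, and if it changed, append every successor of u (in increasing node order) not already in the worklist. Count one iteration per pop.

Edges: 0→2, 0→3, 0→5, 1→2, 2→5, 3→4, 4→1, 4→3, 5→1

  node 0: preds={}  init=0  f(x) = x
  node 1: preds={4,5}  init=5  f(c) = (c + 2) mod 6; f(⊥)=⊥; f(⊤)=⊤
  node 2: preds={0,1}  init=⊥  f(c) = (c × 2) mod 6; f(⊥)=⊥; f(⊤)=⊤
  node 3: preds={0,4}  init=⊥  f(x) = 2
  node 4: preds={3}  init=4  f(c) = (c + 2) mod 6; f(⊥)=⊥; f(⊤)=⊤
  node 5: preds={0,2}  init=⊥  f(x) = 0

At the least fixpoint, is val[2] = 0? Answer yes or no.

no

Iteration log — 7 steps:
  step 1. node 0  ⊔preds=⊥  new=0  stable
  step 2. node 1  ⊔preds=4  new=⊤  old=5  +wl: 
  step 3. node 2  ⊔preds=⊤  new=⊤  old=⊥  +wl: 
  step 4. node 3  ⊔preds=⊤  new=2  old=⊥  +wl: 
  step 5. node 4  ⊔preds=2  new=4  stable
  step 6. node 5  ⊔preds=⊤  new=0  old=⊥  +wl: 1
  step 7. node 1  ⊔preds=⊤  new=⊤  stable

Least fixpoint reached:
  node 0: 0
  node 1: ⊤
  node 2: ⊤
  node 3: 2
  node 4: 4
  node 5: 0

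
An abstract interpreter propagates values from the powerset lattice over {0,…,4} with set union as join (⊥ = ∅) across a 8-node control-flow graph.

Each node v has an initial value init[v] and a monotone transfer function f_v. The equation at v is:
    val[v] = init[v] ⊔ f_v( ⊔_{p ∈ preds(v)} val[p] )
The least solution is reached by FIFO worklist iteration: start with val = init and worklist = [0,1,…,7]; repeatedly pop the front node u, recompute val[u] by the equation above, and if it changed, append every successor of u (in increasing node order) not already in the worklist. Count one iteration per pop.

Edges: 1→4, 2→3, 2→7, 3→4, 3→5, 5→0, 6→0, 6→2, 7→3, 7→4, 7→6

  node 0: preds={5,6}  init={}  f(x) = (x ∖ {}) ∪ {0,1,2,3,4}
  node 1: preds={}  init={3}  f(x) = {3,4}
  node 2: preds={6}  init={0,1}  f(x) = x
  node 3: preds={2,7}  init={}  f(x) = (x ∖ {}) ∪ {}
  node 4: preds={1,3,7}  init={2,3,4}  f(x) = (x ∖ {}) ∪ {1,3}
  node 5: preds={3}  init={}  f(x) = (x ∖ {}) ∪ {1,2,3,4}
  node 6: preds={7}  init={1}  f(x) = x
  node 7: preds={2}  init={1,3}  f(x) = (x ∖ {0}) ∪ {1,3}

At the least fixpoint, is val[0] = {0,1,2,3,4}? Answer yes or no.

Trace (12 dequeues):
  [1] u=0 | in {1} | out {0,1,2,3,4} | prev {} | push {}
  [2] u=1 | in {} | out {3,4} | prev {3} | push {}
  [3] u=2 | in {1} | out {0,1} | ==
  [4] u=3 | in {0,1,3} | out {0,1,3} | prev {} | push {}
  [5] u=4 | in {0,1,3,4} | out {0,1,2,3,4} | prev {2,3,4} | push {}
  [6] u=5 | in {0,1,3} | out {0,1,2,3,4} | prev {} | push {0}
  [7] u=6 | in {1,3} | out {1,3} | prev {1} | push {2}
  [8] u=7 | in {0,1} | out {1,3} | ==
  [9] u=0 | in {0,1,2,3,4} | out {0,1,2,3,4} | ==
  [10] u=2 | in {1,3} | out {0,1,3} | prev {0,1} | push {3,7}
  [11] u=3 | in {0,1,3} | out {0,1,3} | ==
  [12] u=7 | in {0,1,3} | out {1,3} | ==

Converged values:
  [0] {0,1,2,3,4}
  [1] {3,4}
  [2] {0,1,3}
  [3] {0,1,3}
  [4] {0,1,2,3,4}
  [5] {0,1,2,3,4}
  [6] {1,3}
  [7] {1,3}

yes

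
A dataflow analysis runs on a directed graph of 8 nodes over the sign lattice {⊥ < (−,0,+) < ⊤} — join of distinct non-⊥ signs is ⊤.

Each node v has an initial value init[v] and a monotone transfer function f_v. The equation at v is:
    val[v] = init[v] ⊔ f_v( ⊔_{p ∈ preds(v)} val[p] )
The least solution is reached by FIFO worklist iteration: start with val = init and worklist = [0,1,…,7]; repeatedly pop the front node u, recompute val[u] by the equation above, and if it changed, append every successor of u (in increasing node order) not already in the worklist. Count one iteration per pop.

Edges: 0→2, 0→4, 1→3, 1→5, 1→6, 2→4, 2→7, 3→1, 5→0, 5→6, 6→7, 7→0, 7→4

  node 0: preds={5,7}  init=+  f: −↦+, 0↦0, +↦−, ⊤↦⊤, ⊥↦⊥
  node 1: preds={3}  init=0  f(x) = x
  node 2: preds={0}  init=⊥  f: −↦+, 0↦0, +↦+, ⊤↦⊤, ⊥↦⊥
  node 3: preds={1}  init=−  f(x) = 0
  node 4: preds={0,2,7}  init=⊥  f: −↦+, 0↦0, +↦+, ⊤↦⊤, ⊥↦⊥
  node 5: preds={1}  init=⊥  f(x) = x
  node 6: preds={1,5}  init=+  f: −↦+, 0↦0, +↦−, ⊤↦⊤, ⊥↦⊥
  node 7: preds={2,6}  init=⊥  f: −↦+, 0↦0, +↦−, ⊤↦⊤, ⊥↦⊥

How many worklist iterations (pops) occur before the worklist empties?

Worklist (14 pops):
  #1 pop 0: in=⊥ → + (no change)
  #2 pop 1: in=− → ⊤ (was 0); enqueue []
  #3 pop 2: in=+ → + (was ⊥); enqueue []
  #4 pop 3: in=⊤ → ⊤ (was −); enqueue [1]
  #5 pop 4: in=+ → + (was ⊥); enqueue []
  #6 pop 5: in=⊤ → ⊤ (was ⊥); enqueue [0]
  #7 pop 6: in=⊤ → ⊤ (was +); enqueue []
  #8 pop 7: in=⊤ → ⊤ (was ⊥); enqueue [4]
  #9 pop 1: in=⊤ → ⊤ (no change)
  #10 pop 0: in=⊤ → ⊤ (was +); enqueue [2]
  #11 pop 4: in=⊤ → ⊤ (was +); enqueue []
  #12 pop 2: in=⊤ → ⊤ (was +); enqueue [4,7]
  #13 pop 4: in=⊤ → ⊤ (no change)
  #14 pop 7: in=⊤ → ⊤ (no change)

Fixpoint:
  val[0] = ⊤
  val[1] = ⊤
  val[2] = ⊤
  val[3] = ⊤
  val[4] = ⊤
  val[5] = ⊤
  val[6] = ⊤
  val[7] = ⊤

14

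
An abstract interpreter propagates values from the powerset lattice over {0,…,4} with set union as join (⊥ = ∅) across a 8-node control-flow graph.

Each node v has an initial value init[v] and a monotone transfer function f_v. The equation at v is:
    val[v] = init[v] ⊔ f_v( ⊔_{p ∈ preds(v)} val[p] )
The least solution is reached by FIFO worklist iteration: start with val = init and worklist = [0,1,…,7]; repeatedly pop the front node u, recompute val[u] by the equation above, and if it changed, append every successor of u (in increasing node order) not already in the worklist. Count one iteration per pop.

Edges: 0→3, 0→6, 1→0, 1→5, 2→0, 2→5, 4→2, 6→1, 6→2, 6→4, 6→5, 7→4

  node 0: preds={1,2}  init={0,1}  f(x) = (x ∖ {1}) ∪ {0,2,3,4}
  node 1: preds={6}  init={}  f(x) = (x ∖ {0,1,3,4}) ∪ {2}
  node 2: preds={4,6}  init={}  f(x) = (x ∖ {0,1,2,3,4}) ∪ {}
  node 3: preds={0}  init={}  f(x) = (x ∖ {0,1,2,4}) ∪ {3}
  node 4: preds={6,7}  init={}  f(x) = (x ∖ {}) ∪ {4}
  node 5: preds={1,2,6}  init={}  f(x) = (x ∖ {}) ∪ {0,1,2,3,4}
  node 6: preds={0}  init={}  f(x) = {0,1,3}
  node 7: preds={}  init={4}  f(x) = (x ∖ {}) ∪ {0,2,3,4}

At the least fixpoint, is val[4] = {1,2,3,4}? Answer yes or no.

Iteration log — 14 steps:
  step 1. node 0  ⊔preds={}  new={0,1,2,3,4}  old={0,1}  +wl: 
  step 2. node 1  ⊔preds={}  new={2}  old={}  +wl: 0
  step 3. node 2  ⊔preds={}  new={}  stable
  step 4. node 3  ⊔preds={0,1,2,3,4}  new={3}  old={}  +wl: 
  step 5. node 4  ⊔preds={4}  new={4}  old={}  +wl: 2
  step 6. node 5  ⊔preds={2}  new={0,1,2,3,4}  old={}  +wl: 
  step 7. node 6  ⊔preds={0,1,2,3,4}  new={0,1,3}  old={}  +wl: 1,4,5
  step 8. node 7  ⊔preds={}  new={0,2,3,4}  old={4}  +wl: 
  step 9. node 0  ⊔preds={2}  new={0,1,2,3,4}  stable
  step 10. node 2  ⊔preds={0,1,3,4}  new={}  stable
  step 11. node 1  ⊔preds={0,1,3}  new={2}  stable
  step 12. node 4  ⊔preds={0,1,2,3,4}  new={0,1,2,3,4}  old={4}  +wl: 2
  step 13. node 5  ⊔preds={0,1,2,3}  new={0,1,2,3,4}  stable
  step 14. node 2  ⊔preds={0,1,2,3,4}  new={}  stable

Least fixpoint reached:
  node 0: {0,1,2,3,4}
  node 1: {2}
  node 2: {}
  node 3: {3}
  node 4: {0,1,2,3,4}
  node 5: {0,1,2,3,4}
  node 6: {0,1,3}
  node 7: {0,2,3,4}

no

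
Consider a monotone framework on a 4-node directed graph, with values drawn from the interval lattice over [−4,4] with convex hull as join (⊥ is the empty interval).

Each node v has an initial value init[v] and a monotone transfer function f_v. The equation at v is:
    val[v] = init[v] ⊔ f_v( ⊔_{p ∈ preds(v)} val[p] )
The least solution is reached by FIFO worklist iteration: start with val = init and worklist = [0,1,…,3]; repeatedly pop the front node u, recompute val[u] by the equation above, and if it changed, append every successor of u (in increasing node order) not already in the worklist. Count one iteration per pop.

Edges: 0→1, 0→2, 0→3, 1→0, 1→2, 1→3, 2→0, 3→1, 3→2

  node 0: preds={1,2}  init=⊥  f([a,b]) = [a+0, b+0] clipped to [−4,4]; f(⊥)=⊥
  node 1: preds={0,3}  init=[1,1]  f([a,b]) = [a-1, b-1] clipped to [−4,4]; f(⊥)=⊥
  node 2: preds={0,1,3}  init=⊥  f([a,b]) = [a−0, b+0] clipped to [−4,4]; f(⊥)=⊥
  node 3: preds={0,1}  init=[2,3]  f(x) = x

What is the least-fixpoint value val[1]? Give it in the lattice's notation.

Iteration log — 24 steps:
  step 1. node 0  ⊔preds=[1,1]  new=[1,1]  old=⊥  +wl: 
  step 2. node 1  ⊔preds=[1,3]  new=[0,2]  old=[1,1]  +wl: 0
  step 3. node 2  ⊔preds=[0,3]  new=[0,3]  old=⊥  +wl: 
  step 4. node 3  ⊔preds=[0,2]  new=[0,3]  old=[2,3]  +wl: 1,2
  step 5. node 0  ⊔preds=[0,3]  new=[0,3]  old=[1,1]  +wl: 3
  step 6. node 1  ⊔preds=[0,3]  new=[-1,2]  old=[0,2]  +wl: 0
  step 7. node 2  ⊔preds=[-1,3]  new=[-1,3]  old=[0,3]  +wl: 
  step 8. node 3  ⊔preds=[-1,3]  new=[-1,3]  old=[0,3]  +wl: 1,2
  step 9. node 0  ⊔preds=[-1,3]  new=[-1,3]  old=[0,3]  +wl: 3
  step 10. node 1  ⊔preds=[-1,3]  new=[-2,2]  old=[-1,2]  +wl: 0
  step 11. node 2  ⊔preds=[-2,3]  new=[-2,3]  old=[-1,3]  +wl: 
  step 12. node 3  ⊔preds=[-2,3]  new=[-2,3]  old=[-1,3]  +wl: 1,2
  step 13. node 0  ⊔preds=[-2,3]  new=[-2,3]  old=[-1,3]  +wl: 3
  step 14. node 1  ⊔preds=[-2,3]  new=[-3,2]  old=[-2,2]  +wl: 0
  step 15. node 2  ⊔preds=[-3,3]  new=[-3,3]  old=[-2,3]  +wl: 
  step 16. node 3  ⊔preds=[-3,3]  new=[-3,3]  old=[-2,3]  +wl: 1,2
  step 17. node 0  ⊔preds=[-3,3]  new=[-3,3]  old=[-2,3]  +wl: 3
  step 18. node 1  ⊔preds=[-3,3]  new=[-4,2]  old=[-3,2]  +wl: 0
  step 19. node 2  ⊔preds=[-4,3]  new=[-4,3]  old=[-3,3]  +wl: 
  step 20. node 3  ⊔preds=[-4,3]  new=[-4,3]  old=[-3,3]  +wl: 1,2
  step 21. node 0  ⊔preds=[-4,3]  new=[-4,3]  old=[-3,3]  +wl: 3
  step 22. node 1  ⊔preds=[-4,3]  new=[-4,2]  stable
  step 23. node 2  ⊔preds=[-4,3]  new=[-4,3]  stable
  step 24. node 3  ⊔preds=[-4,3]  new=[-4,3]  stable

Least fixpoint reached:
  node 0: [-4,3]
  node 1: [-4,2]
  node 2: [-4,3]
  node 3: [-4,3]

[-4,2]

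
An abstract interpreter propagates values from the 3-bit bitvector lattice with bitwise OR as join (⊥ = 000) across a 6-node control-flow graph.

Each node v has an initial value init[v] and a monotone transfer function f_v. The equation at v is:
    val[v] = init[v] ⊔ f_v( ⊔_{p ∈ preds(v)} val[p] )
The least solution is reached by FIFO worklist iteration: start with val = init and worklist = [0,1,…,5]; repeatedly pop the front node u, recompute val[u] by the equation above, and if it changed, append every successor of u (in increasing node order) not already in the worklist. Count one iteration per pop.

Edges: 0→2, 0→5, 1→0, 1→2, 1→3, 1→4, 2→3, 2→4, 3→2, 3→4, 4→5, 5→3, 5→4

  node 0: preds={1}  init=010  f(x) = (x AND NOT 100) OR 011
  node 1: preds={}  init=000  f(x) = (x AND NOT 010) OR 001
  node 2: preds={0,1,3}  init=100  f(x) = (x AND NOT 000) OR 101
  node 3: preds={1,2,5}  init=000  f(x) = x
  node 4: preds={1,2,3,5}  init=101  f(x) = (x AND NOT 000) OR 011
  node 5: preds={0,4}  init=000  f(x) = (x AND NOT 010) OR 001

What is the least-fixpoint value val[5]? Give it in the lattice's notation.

101

Iteration log — 10 steps:
  step 1. node 0  ⊔preds=000  new=011  old=010  +wl: 
  step 2. node 1  ⊔preds=000  new=001  old=000  +wl: 0
  step 3. node 2  ⊔preds=011  new=111  old=100  +wl: 
  step 4. node 3  ⊔preds=111  new=111  old=000  +wl: 2
  step 5. node 4  ⊔preds=111  new=111  old=101  +wl: 
  step 6. node 5  ⊔preds=111  new=101  old=000  +wl: 3,4
  step 7. node 0  ⊔preds=001  new=011  stable
  step 8. node 2  ⊔preds=111  new=111  stable
  step 9. node 3  ⊔preds=111  new=111  stable
  step 10. node 4  ⊔preds=111  new=111  stable

Least fixpoint reached:
  node 0: 011
  node 1: 001
  node 2: 111
  node 3: 111
  node 4: 111
  node 5: 101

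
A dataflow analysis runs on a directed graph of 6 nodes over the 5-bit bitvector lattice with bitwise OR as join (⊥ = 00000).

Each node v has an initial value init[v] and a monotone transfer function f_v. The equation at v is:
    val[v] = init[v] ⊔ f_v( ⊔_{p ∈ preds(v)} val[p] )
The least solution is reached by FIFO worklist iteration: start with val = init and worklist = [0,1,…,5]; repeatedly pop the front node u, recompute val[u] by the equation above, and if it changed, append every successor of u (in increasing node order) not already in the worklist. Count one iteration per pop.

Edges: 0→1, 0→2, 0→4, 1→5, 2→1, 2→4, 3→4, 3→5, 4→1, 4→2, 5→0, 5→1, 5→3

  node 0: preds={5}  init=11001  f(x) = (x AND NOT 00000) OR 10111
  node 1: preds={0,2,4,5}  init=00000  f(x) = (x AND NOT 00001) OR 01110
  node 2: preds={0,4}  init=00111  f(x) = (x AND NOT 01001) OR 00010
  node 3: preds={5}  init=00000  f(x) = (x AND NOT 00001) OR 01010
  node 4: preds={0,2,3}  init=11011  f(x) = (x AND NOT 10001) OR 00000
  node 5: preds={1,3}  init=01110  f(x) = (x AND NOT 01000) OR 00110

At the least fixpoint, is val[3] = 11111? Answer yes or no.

Worklist (12 pops):
  #1 pop 0: in=01110 → 11111 (was 11001); enqueue []
  #2 pop 1: in=11111 → 11110 (was 00000); enqueue []
  #3 pop 2: in=11111 → 10111 (was 00111); enqueue [1]
  #4 pop 3: in=01110 → 01110 (was 00000); enqueue []
  #5 pop 4: in=11111 → 11111 (was 11011); enqueue [2]
  #6 pop 5: in=11110 → 11110 (was 01110); enqueue [0,3]
  #7 pop 1: in=11111 → 11110 (no change)
  #8 pop 2: in=11111 → 10111 (no change)
  #9 pop 0: in=11110 → 11111 (no change)
  #10 pop 3: in=11110 → 11110 (was 01110); enqueue [4,5]
  #11 pop 4: in=11111 → 11111 (no change)
  #12 pop 5: in=11110 → 11110 (no change)

Fixpoint:
  val[0] = 11111
  val[1] = 11110
  val[2] = 10111
  val[3] = 11110
  val[4] = 11111
  val[5] = 11110

no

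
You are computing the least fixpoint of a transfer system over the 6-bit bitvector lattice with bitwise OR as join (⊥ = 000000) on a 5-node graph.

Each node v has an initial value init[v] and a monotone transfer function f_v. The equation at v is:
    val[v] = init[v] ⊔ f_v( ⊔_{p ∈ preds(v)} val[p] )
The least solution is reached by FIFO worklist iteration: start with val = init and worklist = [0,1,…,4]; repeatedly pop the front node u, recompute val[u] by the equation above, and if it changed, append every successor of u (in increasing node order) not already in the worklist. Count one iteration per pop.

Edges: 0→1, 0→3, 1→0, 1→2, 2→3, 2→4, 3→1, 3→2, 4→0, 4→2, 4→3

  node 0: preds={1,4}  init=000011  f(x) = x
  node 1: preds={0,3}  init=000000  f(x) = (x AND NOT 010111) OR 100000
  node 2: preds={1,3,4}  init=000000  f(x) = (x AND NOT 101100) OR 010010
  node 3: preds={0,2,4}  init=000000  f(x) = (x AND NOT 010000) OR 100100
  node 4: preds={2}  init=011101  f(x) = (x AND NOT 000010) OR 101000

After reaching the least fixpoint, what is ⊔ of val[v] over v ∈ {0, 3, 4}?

Trace (9 dequeues):
  [1] u=0 | in 011101 | out 011111 | prev 000011 | push {}
  [2] u=1 | in 011111 | out 101000 | prev 000000 | push {0}
  [3] u=2 | in 111101 | out 010011 | prev 000000 | push {}
  [4] u=3 | in 011111 | out 101111 | prev 000000 | push {1,2}
  [5] u=4 | in 010011 | out 111101 | prev 011101 | push {3}
  [6] u=0 | in 111101 | out 111111 | prev 011111 | push {}
  [7] u=1 | in 111111 | out 101000 | ==
  [8] u=2 | in 111111 | out 010011 | ==
  [9] u=3 | in 111111 | out 101111 | ==

Converged values:
  [0] 111111
  [1] 101000
  [2] 010011
  [3] 101111
  [4] 111101

111111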